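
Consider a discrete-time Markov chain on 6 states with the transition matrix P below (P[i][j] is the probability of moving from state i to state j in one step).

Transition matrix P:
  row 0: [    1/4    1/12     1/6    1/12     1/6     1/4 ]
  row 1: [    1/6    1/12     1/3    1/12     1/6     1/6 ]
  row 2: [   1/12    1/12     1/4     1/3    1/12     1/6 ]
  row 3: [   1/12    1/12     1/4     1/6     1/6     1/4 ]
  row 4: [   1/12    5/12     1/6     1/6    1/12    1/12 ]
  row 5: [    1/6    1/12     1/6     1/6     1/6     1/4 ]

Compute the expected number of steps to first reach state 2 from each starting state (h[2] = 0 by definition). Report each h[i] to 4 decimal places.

First-step conditioning: h[2] = 0; for i ≠ 2, h[i] = 1 + Σ_k P[i][k]·h[k].
  h[0] = 1 + 1/4·h[0] + 1/12·h[1] + 1/12·h[3] + 1/6·h[4] + 1/4·h[5]
  h[1] = 1 + 1/6·h[0] + 1/12·h[1] + 1/12·h[3] + 1/6·h[4] + 1/6·h[5]
  h[3] = 1 + 1/12·h[0] + 1/12·h[1] + 1/6·h[3] + 1/6·h[4] + 1/4·h[5]
  h[4] = 1 + 1/12·h[0] + 5/12·h[1] + 1/6·h[3] + 1/12·h[4] + 1/12·h[5]
  h[5] = 1 + 1/6·h[0] + 1/12·h[1] + 1/6·h[3] + 1/6·h[4] + 1/4·h[5]
Solving the 5×5 linear system over states ≠ 2 gives exactly h = [82368/16429, 68692/16429, 0, 74880/16429, 77680/16429, 81744/16429] (h[2] = 0 is the target).

h = [5.0136, 4.1811, 0.0000, 4.5578, 4.7282, 4.9756]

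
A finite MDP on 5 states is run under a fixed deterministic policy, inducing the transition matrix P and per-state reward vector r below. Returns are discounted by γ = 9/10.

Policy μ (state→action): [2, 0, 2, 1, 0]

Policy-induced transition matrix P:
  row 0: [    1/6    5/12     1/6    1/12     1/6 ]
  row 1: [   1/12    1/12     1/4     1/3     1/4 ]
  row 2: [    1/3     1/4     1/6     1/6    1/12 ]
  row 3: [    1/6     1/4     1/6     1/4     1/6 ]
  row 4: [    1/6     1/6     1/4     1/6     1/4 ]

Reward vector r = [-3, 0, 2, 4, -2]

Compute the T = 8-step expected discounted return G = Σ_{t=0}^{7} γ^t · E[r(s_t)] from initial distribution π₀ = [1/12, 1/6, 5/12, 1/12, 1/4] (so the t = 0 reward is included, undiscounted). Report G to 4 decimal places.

t=0: π = [0.0833, 0.1667, 0.4167, 0.0833, 0.2500], E[r] = 0.4167, γ^t·E[r] = 0.416667, running G = 0.416667
t=1: π = [0.2222, 0.2153, 0.2014, 0.1944, 0.1667], E[r] = 0.1806, γ^t·E[r] = 0.162500, running G = 0.579167
t=2: π = [0.1823, 0.2373, 0.1985, 0.2002, 0.1817], E[r] = 0.2876, γ^t·E[r] = 0.232969, running G = 0.812135
t=3: π = [0.1800, 0.2257, 0.2016, 0.2077, 0.1850], E[r] = 0.3240, γ^t·E[r] = 0.236180, running G = 1.048315
t=4: π = [0.1815, 0.2270, 0.2009, 0.2066, 0.1841], E[r] = 0.3156, γ^t·E[r] = 0.207067, running G = 1.255382
t=5: π = [0.1812, 0.2271, 0.2009, 0.2066, 0.1842], E[r] = 0.3161, γ^t·E[r] = 0.186670, running G = 1.442052
t=6: π = [0.1812, 0.2270, 0.2009, 0.2066, 0.1842], E[r] = 0.3163, γ^t·E[r] = 0.168092, running G = 1.610145
t=7: π = [0.1812, 0.2270, 0.2009, 0.2066, 0.1842], E[r] = 0.3162, γ^t·E[r] = 0.151260, running G = 1.761404

G = 1.7614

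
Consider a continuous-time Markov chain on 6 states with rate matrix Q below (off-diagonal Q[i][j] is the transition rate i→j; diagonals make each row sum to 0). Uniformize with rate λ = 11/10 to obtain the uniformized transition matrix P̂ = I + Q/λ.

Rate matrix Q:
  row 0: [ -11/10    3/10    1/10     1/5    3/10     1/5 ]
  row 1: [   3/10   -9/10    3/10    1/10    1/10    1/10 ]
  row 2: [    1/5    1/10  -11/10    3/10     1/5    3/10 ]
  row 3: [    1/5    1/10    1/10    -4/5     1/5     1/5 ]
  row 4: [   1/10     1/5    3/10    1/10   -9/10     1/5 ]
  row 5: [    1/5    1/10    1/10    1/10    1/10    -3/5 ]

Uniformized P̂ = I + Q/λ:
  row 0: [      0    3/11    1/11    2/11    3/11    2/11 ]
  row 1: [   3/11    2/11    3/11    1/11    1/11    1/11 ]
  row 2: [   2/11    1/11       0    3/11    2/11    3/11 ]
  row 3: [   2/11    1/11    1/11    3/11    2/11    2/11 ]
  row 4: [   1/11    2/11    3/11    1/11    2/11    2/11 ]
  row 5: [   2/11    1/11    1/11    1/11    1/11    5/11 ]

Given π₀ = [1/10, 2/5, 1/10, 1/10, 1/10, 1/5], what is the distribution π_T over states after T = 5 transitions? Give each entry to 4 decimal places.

π = [0.1528, 0.1466, 0.1345, 0.1580, 0.1598, 0.2483]

t=0: π = [0.1000, 0.4000, 0.1000, 0.1000, 0.1000, 0.2000]
t=1: π = [0.1909, 0.1545, 0.1727, 0.1364, 0.1364, 0.2091]
t=2: π = [0.1488, 0.1521, 0.1281, 0.1645, 0.1661, 0.2405]
t=3: π = [0.1535, 0.1469, 0.1371, 0.1576, 0.1597, 0.2452]
t=4: π = [0.1527, 0.1467, 0.1342, 0.1585, 0.1601, 0.2478]
t=5: π = [0.1528, 0.1466, 0.1345, 0.1580, 0.1598, 0.2483]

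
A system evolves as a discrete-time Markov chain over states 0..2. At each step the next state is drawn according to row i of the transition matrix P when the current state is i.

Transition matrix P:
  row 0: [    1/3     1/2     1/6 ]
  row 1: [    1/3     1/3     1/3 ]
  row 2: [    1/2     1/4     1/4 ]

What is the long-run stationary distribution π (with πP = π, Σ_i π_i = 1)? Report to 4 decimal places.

Balance equations π_j = Σ_i π_i·P[i][j]:
  π_0 = 1/3·π_0 + 1/3·π_1 + 1/2·π_2
  π_1 = 1/2·π_0 + 1/3·π_1 + 1/4·π_2
  normalize: π_0 + π_1 + π_2 = 1
Solving the linear system gives exactly π = [3/8, 3/8, 1/4].

π = [0.3750, 0.3750, 0.2500]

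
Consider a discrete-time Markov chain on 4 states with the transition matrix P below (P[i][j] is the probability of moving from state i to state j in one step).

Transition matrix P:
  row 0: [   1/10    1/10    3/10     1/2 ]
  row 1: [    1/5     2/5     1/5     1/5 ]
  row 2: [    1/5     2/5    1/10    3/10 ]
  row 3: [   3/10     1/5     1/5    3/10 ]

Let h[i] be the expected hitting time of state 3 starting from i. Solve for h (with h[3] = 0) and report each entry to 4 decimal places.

First-step conditioning: h[3] = 0; for i ≠ 3, h[i] = 1 + Σ_k P[i][k]·h[k].
  h[0] = 1 + 1/10·h[0] + 1/10·h[1] + 3/10·h[2]
  h[1] = 1 + 1/5·h[0] + 2/5·h[1] + 1/5·h[2]
  h[2] = 1 + 1/5·h[0] + 2/5·h[1] + 1/10·h[2]
Solving the 3×3 linear system over states ≠ 3 gives exactly h = [435/166, 605/166, 275/83, 0] (h[3] = 0 is the target).

h = [2.6205, 3.6446, 3.3133, 0.0000]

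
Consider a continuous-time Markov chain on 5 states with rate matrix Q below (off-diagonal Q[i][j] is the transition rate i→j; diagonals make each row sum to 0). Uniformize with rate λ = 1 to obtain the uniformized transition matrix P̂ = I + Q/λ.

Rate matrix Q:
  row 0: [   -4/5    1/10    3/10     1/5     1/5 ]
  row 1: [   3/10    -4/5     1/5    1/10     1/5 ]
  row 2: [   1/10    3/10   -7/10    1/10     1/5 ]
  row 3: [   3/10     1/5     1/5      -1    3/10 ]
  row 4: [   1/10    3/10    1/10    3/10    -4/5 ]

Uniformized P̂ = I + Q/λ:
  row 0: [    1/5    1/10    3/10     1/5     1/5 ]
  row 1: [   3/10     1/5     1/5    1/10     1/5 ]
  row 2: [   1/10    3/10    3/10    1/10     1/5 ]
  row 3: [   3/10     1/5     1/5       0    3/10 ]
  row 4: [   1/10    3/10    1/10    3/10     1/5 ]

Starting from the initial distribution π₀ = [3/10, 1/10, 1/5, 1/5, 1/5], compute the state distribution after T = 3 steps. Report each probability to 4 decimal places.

t=0: π = [0.3000, 0.1000, 0.2000, 0.2000, 0.2000]
t=1: π = [0.1900, 0.2100, 0.2300, 0.1500, 0.2200]
t=2: π = [0.1910, 0.2260, 0.2200, 0.1480, 0.2150]
t=3: π = [0.1939, 0.2244, 0.2196, 0.1473, 0.2148]

π = [0.1939, 0.2244, 0.2196, 0.1473, 0.2148]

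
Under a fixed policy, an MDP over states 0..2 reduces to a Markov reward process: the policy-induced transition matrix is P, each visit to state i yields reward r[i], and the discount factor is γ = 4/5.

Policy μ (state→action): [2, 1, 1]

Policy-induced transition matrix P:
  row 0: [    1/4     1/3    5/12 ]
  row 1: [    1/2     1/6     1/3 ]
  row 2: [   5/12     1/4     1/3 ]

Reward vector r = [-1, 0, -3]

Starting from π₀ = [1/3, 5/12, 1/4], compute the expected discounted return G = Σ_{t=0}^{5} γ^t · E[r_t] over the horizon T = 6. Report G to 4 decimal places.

t=0: π = [0.3333, 0.4167, 0.2500], E[r] = -1.0833, γ^t·E[r] = -1.083333, running G = -1.083333
t=1: π = [0.3958, 0.2431, 0.3611], E[r] = -1.4792, γ^t·E[r] = -1.183333, running G = -2.266667
t=2: π = [0.3709, 0.2627, 0.3663], E[r] = -1.4699, γ^t·E[r] = -0.940741, running G = -3.207407
t=3: π = [0.3767, 0.2590, 0.3642], E[r] = -1.4695, γ^t·E[r] = -0.752370, running G = -3.959778
t=4: π = [0.3755, 0.2598, 0.3647], E[r] = -1.4696, γ^t·E[r] = -0.601967, running G = -4.561745
t=5: π = [0.3757, 0.2596, 0.3646], E[r] = -1.4696, γ^t·E[r] = -0.481560, running G = -5.043305

G = -5.0433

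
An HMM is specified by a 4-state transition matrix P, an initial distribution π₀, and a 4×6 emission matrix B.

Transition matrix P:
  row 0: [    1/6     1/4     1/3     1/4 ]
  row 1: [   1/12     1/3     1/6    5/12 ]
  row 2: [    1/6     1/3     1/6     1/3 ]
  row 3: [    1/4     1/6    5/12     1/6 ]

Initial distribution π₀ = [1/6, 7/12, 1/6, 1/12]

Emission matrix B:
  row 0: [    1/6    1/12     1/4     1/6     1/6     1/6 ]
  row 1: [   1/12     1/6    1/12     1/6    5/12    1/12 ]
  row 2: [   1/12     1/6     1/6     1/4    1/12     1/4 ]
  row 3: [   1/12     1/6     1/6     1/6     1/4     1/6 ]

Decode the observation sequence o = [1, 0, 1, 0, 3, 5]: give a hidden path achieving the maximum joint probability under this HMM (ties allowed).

t=0: δ = [1.389e-02, 9.722e-02, 2.778e-02, 1.389e-02]  (obs o_0=1)
t=1: δ = [1.350e-03, 2.701e-03, 1.350e-03, 3.376e-03]  ψ = [1, 1, 1, 1]  (obs o_1=0)
t=2: δ = [7.033e-05, 1.500e-04, 2.344e-04, 1.875e-04]  ψ = [3, 1, 3, 1]  (obs o_2=1)
t=3: δ = [7.814e-06, 6.512e-06, 6.512e-06, 6.512e-06]  ψ = [3, 2, 3, 2]  (obs o_3=0)
t=4: δ = [2.713e-07, 3.618e-07, 6.783e-07, 4.522e-07]  ψ = [3, 1, 3, 1]  (obs o_4=3)
t=5: δ = [1.884e-08, 1.884e-08, 4.711e-08, 3.768e-08]  ψ = [2, 2, 3, 2]  (obs o_5=5)
backtrack: best end state = 2; path = [1, 3, 2, 1, 3, 2]

path = [1, 3, 2, 1, 3, 2]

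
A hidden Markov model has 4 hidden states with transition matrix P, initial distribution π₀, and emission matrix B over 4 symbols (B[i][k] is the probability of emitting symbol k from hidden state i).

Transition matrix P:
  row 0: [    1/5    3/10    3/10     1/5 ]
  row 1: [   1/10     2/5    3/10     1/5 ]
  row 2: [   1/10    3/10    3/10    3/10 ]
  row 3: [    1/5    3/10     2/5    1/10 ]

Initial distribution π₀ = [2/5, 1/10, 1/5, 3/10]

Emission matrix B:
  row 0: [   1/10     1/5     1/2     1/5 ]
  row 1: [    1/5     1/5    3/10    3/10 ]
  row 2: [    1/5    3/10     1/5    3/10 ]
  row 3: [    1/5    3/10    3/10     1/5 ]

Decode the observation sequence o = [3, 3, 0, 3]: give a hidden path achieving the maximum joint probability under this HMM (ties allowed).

t=0: δ = [8.000e-02, 3.000e-02, 6.000e-02, 6.000e-02]  (obs o_0=3)
t=1: δ = [3.200e-03, 7.200e-03, 7.200e-03, 3.600e-03]  ψ = [0, 0, 0, 2]  (obs o_1=3)
t=2: δ = [7.200e-05, 5.760e-04, 4.320e-04, 4.320e-04]  ψ = [1, 1, 1, 2]  (obs o_2=0)
t=3: δ = [1.728e-05, 6.912e-05, 5.184e-05, 2.592e-05]  ψ = [3, 1, 1, 2]  (obs o_3=3)
backtrack: best end state = 1; path = [0, 1, 1, 1]

path = [0, 1, 1, 1]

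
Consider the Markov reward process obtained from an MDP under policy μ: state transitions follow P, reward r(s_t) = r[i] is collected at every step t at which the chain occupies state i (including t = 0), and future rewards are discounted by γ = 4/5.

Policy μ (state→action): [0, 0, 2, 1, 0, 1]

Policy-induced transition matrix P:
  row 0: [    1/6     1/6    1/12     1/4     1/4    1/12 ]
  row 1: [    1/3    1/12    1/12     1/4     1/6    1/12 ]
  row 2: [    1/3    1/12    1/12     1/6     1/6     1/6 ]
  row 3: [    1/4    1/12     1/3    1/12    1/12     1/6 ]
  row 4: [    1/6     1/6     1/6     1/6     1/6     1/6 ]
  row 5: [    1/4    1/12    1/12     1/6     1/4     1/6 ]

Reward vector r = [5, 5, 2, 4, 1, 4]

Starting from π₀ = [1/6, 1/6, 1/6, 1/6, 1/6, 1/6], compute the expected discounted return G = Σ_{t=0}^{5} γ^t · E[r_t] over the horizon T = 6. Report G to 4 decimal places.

G = 12.9797

t=0: π = [0.1667, 0.1667, 0.1667, 0.1667, 0.1667, 0.1667], E[r] = 3.5000, γ^t·E[r] = 3.500000, running G = 3.500000
t=1: π = [0.2500, 0.1111, 0.1389, 0.1806, 0.1806, 0.1389], E[r] = 3.5417, γ^t·E[r] = 2.833333, running G = 6.333333
t=2: π = [0.2350, 0.1192, 0.1435, 0.1817, 0.1840, 0.1366], E[r] = 3.5150, γ^t·E[r] = 2.249630, running G = 8.582963
t=3: π = [0.2370, 0.1182, 0.1441, 0.1810, 0.1825, 0.1372], E[r] = 3.5196, γ^t·E[r] = 1.802025, running G = 10.384988
t=4: π = [0.2369, 0.1183, 0.1438, 0.1812, 0.1828, 0.1371], E[r] = 3.5193, γ^t·E[r] = 1.441514, running G = 11.826502
t=5: π = [0.2369, 0.1183, 0.1439, 0.1812, 0.1827, 0.1371], E[r] = 3.5193, γ^t·E[r] = 1.153191, running G = 12.979693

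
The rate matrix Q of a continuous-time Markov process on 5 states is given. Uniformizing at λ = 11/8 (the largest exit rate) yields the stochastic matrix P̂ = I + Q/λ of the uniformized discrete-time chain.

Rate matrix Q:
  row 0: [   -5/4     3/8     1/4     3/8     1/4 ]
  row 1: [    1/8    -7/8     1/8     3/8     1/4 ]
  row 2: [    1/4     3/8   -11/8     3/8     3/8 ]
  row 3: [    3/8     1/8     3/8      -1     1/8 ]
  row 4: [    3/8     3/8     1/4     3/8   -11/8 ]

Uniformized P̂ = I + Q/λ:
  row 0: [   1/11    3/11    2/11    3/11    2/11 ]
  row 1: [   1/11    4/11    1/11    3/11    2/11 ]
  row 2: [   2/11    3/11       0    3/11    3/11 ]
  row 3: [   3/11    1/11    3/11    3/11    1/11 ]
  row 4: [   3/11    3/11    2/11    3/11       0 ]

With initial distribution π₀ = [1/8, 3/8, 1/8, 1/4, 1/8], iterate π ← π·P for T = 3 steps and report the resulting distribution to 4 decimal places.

π = [0.1808, 0.2456, 0.1558, 0.2727, 0.1451]

t=0: π = [0.1250, 0.3750, 0.1250, 0.2500, 0.1250]
t=1: π = [0.1705, 0.2614, 0.1477, 0.2727, 0.1477]
t=2: π = [0.1808, 0.2469, 0.1560, 0.2727, 0.1436]
t=3: π = [0.1808, 0.2456, 0.1558, 0.2727, 0.1451]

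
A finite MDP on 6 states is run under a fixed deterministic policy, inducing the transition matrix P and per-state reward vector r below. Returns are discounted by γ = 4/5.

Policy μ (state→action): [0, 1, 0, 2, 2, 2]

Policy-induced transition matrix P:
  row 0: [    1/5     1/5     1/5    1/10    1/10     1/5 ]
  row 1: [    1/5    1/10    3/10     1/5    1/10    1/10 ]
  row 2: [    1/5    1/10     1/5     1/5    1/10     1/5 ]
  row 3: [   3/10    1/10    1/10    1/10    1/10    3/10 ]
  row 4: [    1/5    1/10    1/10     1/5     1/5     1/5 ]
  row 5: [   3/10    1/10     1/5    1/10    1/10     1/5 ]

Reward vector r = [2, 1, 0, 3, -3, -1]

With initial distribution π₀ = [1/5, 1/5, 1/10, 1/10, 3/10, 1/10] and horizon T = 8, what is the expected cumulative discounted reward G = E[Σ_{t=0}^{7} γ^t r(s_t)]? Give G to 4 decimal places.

t=0: π = [0.2000, 0.2000, 0.1000, 0.1000, 0.3000, 0.1000], E[r] = -0.1000, γ^t·E[r] = -0.100000, running G = -0.100000
t=1: π = [0.2200, 0.1200, 0.1800, 0.1600, 0.1300, 0.1900], E[r] = 0.4600, γ^t·E[r] = 0.368000, running G = 0.268000
t=2: π = [0.2350, 0.1220, 0.1830, 0.1430, 0.1130, 0.2040], E[r] = 0.4780, γ^t·E[r] = 0.305920, running G = 0.573920
t=3: π = [0.2347, 0.1235, 0.1866, 0.1418, 0.1113, 0.2021], E[r] = 0.4823, γ^t·E[r] = 0.246938, running G = 0.820858
t=4: π = [0.2344, 0.1235, 0.1870, 0.1421, 0.1111, 0.2018], E[r] = 0.4835, γ^t·E[r] = 0.198021, running G = 1.018879
t=5: π = [0.2344, 0.1234, 0.1870, 0.1422, 0.1111, 0.2019], E[r] = 0.4835, γ^t·E[r] = 0.158440, running G = 1.177318
t=6: π = [0.2344, 0.1234, 0.1870, 0.1422, 0.1111, 0.2019], E[r] = 0.4835, γ^t·E[r] = 0.126750, running G = 1.304068
t=7: π = [0.2344, 0.1234, 0.1870, 0.1422, 0.1111, 0.2019], E[r] = 0.4835, γ^t·E[r] = 0.101400, running G = 1.405467

G = 1.4055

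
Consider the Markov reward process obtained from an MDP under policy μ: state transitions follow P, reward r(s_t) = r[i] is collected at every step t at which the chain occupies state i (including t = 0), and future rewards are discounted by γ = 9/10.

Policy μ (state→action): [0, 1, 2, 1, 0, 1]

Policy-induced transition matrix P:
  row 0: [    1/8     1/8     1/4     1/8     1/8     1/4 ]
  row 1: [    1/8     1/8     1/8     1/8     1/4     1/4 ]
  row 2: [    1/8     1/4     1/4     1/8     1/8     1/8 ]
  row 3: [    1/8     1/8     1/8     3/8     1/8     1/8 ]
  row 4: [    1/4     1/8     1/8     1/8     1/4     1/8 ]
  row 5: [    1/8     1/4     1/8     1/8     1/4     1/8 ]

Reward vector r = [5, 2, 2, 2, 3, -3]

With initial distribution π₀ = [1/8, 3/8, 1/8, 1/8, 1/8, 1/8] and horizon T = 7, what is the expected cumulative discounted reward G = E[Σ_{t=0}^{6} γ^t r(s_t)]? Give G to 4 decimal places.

G = 9.4282

t=0: π = [0.1250, 0.3750, 0.1250, 0.1250, 0.1250, 0.1250], E[r] = 1.8750, γ^t·E[r] = 1.875000, running G = 1.875000
t=1: π = [0.1406, 0.1563, 0.1563, 0.1563, 0.2031, 0.1875], E[r] = 1.6875, γ^t·E[r] = 1.518750, running G = 3.393750
t=2: π = [0.1504, 0.1680, 0.1621, 0.1641, 0.1934, 0.1621], E[r] = 1.8340, γ^t·E[r] = 1.485527, running G = 4.879277
t=3: π = [0.1492, 0.1655, 0.1641, 0.1660, 0.1904, 0.1648], E[r] = 1.8140, γ^t·E[r] = 1.322380, running G = 6.201658
t=4: π = [0.1488, 0.1661, 0.1642, 0.1665, 0.1901, 0.1643], E[r] = 1.8148, γ^t·E[r] = 1.190703, running G = 7.392361
t=5: π = [0.1488, 0.1661, 0.1641, 0.1666, 0.1901, 0.1644], E[r] = 1.8145, γ^t·E[r] = 1.071464, running G = 8.463824
t=6: π = [0.1488, 0.1661, 0.1641, 0.1667, 0.1901, 0.1644], E[r] = 1.8146, γ^t·E[r] = 0.964338, running G = 9.428163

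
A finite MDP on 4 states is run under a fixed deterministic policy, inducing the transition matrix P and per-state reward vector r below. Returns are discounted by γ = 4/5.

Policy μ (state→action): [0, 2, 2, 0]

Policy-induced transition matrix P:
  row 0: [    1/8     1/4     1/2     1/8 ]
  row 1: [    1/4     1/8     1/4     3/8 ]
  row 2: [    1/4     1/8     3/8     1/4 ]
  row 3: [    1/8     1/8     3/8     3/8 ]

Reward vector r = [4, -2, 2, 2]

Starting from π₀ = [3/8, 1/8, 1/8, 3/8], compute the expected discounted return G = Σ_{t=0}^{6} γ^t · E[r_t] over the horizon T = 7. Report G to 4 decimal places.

G = 7.4104

t=0: π = [0.3750, 0.1250, 0.1250, 0.3750], E[r] = 2.2500, γ^t·E[r] = 2.250000, running G = 2.250000
t=1: π = [0.1563, 0.1719, 0.4063, 0.2656], E[r] = 1.6250, γ^t·E[r] = 1.300000, running G = 3.550000
t=2: π = [0.1973, 0.1445, 0.3730, 0.2852], E[r] = 1.8164, γ^t·E[r] = 1.162500, running G = 4.712500
t=3: π = [0.1897, 0.1497, 0.3816, 0.2791], E[r] = 1.7808, γ^t·E[r] = 0.911750, running G = 5.624250
t=4: π = [0.1914, 0.1487, 0.3800, 0.2799], E[r] = 1.7880, γ^t·E[r] = 0.732350, running G = 6.356600
t=5: π = [0.1911, 0.1489, 0.3803, 0.2796], E[r] = 1.7865, γ^t·E[r] = 0.585393, running G = 6.941993
t=6: π = [0.1912, 0.1489, 0.3803, 0.2797], E[r] = 1.7868, γ^t·E[r] = 0.468391, running G = 7.410384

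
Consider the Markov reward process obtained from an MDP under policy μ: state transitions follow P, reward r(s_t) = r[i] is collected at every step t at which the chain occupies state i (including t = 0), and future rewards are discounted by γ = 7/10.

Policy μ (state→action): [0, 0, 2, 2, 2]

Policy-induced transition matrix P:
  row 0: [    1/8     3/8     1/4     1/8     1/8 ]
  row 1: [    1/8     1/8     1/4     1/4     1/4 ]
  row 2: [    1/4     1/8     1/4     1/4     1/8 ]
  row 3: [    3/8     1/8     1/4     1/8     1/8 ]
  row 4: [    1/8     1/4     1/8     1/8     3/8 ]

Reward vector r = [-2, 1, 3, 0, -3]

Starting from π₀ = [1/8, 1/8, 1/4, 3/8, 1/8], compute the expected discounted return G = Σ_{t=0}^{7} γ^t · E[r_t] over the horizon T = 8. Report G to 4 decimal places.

G = 0.0061

t=0: π = [0.1250, 0.1250, 0.2500, 0.3750, 0.1250], E[r] = 0.2500, γ^t·E[r] = 0.250000, running G = 0.250000
t=1: π = [0.2500, 0.1719, 0.2344, 0.1719, 0.1719], E[r] = -0.1406, γ^t·E[r] = -0.098438, running G = 0.151563
t=2: π = [0.1973, 0.2090, 0.2285, 0.1758, 0.1895], E[r] = -0.0684, γ^t·E[r] = -0.033496, running G = 0.118066
t=3: π = [0.1975, 0.1980, 0.2263, 0.1797, 0.1985], E[r] = -0.1135, γ^t·E[r] = -0.038939, running G = 0.079127
t=4: π = [0.1982, 0.1992, 0.2252, 0.1780, 0.1994], E[r] = -0.1198, γ^t·E[r] = -0.028760, running G = 0.050368
t=5: π = [0.1977, 0.1995, 0.2251, 0.1780, 0.1997], E[r] = -0.1198, γ^t·E[r] = -0.020140, running G = 0.030228
t=6: π = [0.1976, 0.1994, 0.2250, 0.1781, 0.1999], E[r] = -0.1204, γ^t·E[r] = -0.014168, running G = 0.016060
t=7: π = [0.1976, 0.1994, 0.2250, 0.1781, 0.1999], E[r] = -0.1205, γ^t·E[r] = -0.009925, running G = 0.006135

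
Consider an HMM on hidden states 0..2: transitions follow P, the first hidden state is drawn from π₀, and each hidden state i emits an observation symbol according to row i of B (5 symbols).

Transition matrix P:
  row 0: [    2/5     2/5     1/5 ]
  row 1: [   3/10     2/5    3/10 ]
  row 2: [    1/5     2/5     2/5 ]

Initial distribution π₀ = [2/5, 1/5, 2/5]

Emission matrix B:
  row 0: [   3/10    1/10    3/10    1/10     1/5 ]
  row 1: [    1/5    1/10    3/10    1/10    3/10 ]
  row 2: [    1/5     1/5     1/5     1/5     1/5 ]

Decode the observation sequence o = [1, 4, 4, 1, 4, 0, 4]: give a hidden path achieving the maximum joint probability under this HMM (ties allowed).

path = [2, 1, 1, 2, 1, 0, 1]

t=0: δ = [4.000e-02, 2.000e-02, 8.000e-02]  (obs o_0=1)
t=1: δ = [3.200e-03, 9.600e-03, 6.400e-03]  ψ = [0, 2, 2]  (obs o_1=4)
t=2: δ = [5.760e-04, 1.152e-03, 5.760e-04]  ψ = [1, 1, 1]  (obs o_2=4)
t=3: δ = [3.456e-05, 4.608e-05, 6.912e-05]  ψ = [1, 1, 1]  (obs o_3=1)
t=4: δ = [2.765e-06, 8.294e-06, 5.530e-06]  ψ = [0, 2, 2]  (obs o_4=4)
t=5: δ = [7.465e-07, 6.636e-07, 4.977e-07]  ψ = [1, 1, 1]  (obs o_5=0)
t=6: δ = [5.972e-08, 8.958e-08, 3.981e-08]  ψ = [0, 0, 1]  (obs o_6=4)
backtrack: best end state = 1; path = [2, 1, 1, 2, 1, 0, 1]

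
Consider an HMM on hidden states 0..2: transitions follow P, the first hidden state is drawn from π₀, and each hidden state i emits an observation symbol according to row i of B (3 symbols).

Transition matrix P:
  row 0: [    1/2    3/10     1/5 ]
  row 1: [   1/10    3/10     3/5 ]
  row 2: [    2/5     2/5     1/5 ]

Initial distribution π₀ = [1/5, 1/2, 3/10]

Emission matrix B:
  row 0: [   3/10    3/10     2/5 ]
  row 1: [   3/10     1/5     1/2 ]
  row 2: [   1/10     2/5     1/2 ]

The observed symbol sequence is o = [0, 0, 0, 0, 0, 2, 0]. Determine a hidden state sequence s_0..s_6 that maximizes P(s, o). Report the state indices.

t=0: δ = [6.000e-02, 1.500e-01, 3.000e-02]  (obs o_0=0)
t=1: δ = [9.000e-03, 1.350e-02, 9.000e-03]  ψ = [0, 1, 1]  (obs o_1=0)
t=2: δ = [1.350e-03, 1.215e-03, 8.100e-04]  ψ = [0, 1, 1]  (obs o_2=0)
t=3: δ = [2.025e-04, 1.215e-04, 7.290e-05]  ψ = [0, 0, 1]  (obs o_3=0)
t=4: δ = [3.037e-05, 1.822e-05, 7.290e-06]  ψ = [0, 0, 1]  (obs o_4=0)
t=5: δ = [6.075e-06, 4.556e-06, 5.467e-06]  ψ = [0, 0, 1]  (obs o_5=2)
t=6: δ = [9.112e-07, 6.561e-07, 2.734e-07]  ψ = [0, 2, 1]  (obs o_6=0)
backtrack: best end state = 0; path = [0, 0, 0, 0, 0, 0, 0]

path = [0, 0, 0, 0, 0, 0, 0]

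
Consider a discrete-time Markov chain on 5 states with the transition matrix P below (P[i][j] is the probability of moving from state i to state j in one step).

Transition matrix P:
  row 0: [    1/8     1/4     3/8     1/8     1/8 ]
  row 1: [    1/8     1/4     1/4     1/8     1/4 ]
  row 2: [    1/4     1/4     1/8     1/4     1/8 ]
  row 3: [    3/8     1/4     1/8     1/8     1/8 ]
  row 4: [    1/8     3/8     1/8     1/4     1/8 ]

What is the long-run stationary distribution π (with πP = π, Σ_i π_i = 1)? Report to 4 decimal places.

Balance equations π_j = Σ_i π_i·P[i][j]:
  π_0 = 1/8·π_0 + 1/8·π_1 + 1/4·π_2 + 3/8·π_3 + 1/8·π_4
  π_1 = 1/4·π_0 + 1/4·π_1 + 1/4·π_2 + 1/4·π_3 + 3/8·π_4
  π_2 = 3/8·π_0 + 1/4·π_1 + 1/8·π_2 + 1/8·π_3 + 1/8·π_4
  π_3 = 1/8·π_0 + 1/8·π_1 + 1/4·π_2 + 1/8·π_3 + 1/4·π_4
  normalize: π_0 + π_1 + π_2 + π_3 + π_4 = 1
Solving the linear system gives exactly π = [500/2583, 17/63, 535/2583, 7/41, 10/63].

π = [0.1936, 0.2698, 0.2071, 0.1707, 0.1587]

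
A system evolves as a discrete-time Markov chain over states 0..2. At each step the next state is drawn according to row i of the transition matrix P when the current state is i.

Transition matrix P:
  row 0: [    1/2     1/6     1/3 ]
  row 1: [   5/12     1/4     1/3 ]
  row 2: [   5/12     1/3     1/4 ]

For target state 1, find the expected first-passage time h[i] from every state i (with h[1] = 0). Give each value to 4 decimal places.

h = [4.5882, 0.0000, 3.8824]

First-step conditioning: h[1] = 0; for i ≠ 1, h[i] = 1 + Σ_k P[i][k]·h[k].
  h[0] = 1 + 1/2·h[0] + 1/3·h[2]
  h[2] = 1 + 5/12·h[0] + 1/4·h[2]
Solving the 2×2 linear system over states ≠ 1 gives exactly h = [78/17, 0, 66/17] (h[1] = 0 is the target).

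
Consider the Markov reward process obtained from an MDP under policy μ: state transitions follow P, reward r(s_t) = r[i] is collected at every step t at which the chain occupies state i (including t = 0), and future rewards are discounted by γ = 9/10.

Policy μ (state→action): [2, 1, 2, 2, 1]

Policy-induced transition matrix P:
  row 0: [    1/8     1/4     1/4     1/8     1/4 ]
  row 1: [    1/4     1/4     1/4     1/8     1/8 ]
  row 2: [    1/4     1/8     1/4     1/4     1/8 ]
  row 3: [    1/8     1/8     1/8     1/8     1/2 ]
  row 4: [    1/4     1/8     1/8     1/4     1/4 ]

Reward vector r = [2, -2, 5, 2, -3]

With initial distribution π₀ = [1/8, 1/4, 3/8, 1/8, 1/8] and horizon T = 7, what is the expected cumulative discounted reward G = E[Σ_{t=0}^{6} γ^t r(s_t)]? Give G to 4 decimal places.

G = 4.5509

t=0: π = [0.1250, 0.2500, 0.3750, 0.1250, 0.1250], E[r] = 1.5000, γ^t·E[r] = 1.500000, running G = 1.500000
t=1: π = [0.2188, 0.1719, 0.2188, 0.1875, 0.2031], E[r] = 0.9531, γ^t·E[r] = 0.857813, running G = 2.357813
t=2: π = [0.1992, 0.1738, 0.2012, 0.1777, 0.2480], E[r] = 0.6680, γ^t·E[r] = 0.541055, running G = 2.898867
t=3: π = [0.2029, 0.1716, 0.1968, 0.1812, 0.2476], E[r] = 0.6660, γ^t·E[r] = 0.485525, running G = 3.384393
t=4: π = [0.2020, 0.1718, 0.1964, 0.1805, 0.2492], E[r] = 0.6558, γ^t·E[r] = 0.430265, running G = 3.814658
t=5: π = [0.2022, 0.1717, 0.1963, 0.1807, 0.2491], E[r] = 0.6564, γ^t·E[r] = 0.387592, running G = 4.202250
t=6: π = [0.2021, 0.1717, 0.1963, 0.1807, 0.2492], E[r] = 0.6560, γ^t·E[r] = 0.348618, running G = 4.550868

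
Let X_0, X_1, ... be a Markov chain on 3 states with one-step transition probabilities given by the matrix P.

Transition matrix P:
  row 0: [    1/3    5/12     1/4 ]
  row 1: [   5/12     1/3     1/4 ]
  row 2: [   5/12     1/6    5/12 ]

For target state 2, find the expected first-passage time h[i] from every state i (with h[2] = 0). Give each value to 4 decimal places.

First-step conditioning: h[2] = 0; for i ≠ 2, h[i] = 1 + Σ_k P[i][k]·h[k].
  h[0] = 1 + 1/3·h[0] + 5/12·h[1]
  h[1] = 1 + 5/12·h[0] + 1/3·h[1]
Solving the 2×2 linear system over states ≠ 2 gives exactly h = [4, 4, 0] (h[2] = 0 is the target).

h = [4.0000, 4.0000, 0.0000]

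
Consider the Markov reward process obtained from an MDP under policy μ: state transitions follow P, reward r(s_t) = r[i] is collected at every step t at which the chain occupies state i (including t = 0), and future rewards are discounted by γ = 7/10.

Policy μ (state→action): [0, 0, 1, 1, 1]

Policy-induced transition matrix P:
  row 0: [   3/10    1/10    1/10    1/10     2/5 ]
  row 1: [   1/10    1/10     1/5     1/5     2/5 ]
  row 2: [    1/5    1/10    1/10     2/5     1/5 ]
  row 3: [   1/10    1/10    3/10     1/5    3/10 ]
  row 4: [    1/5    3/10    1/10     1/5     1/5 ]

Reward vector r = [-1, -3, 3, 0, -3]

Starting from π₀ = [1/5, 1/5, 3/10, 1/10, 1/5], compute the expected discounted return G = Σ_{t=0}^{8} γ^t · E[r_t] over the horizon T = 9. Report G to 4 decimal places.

G = -2.8074

t=0: π = [0.2000, 0.2000, 0.3000, 0.1000, 0.2000], E[r] = -0.5000, γ^t·E[r] = -0.500000, running G = -0.500000
t=1: π = [0.1900, 0.1400, 0.1400, 0.2400, 0.2900], E[r] = -1.0600, γ^t·E[r] = -0.742000, running G = -1.242000
t=2: π = [0.1810, 0.1580, 0.1620, 0.2090, 0.2900], E[r] = -1.0390, γ^t·E[r] = -0.509110, running G = -1.751110
t=3: π = [0.1814, 0.1580, 0.1576, 0.2143, 0.2887], E[r] = -1.0487, γ^t·E[r] = -0.359704, running G = -2.110814
t=4: π = [0.1809, 0.1577, 0.1587, 0.2134, 0.2893], E[r] = -1.0461, γ^t·E[r] = -0.251164, running G = -2.361978
t=5: π = [0.1810, 0.1579, 0.1585, 0.2136, 0.2891], E[r] = -1.0464, γ^t·E[r] = -0.175872, running G = -2.537850
t=6: π = [0.1809, 0.1578, 0.1585, 0.2136, 0.2891], E[r] = -1.0462, γ^t·E[r] = -0.123089, running G = -2.660939
t=7: π = [0.1810, 0.1578, 0.1585, 0.2136, 0.2891], E[r] = -1.0463, γ^t·E[r] = -0.086165, running G = -2.747104
t=8: π = [0.1810, 0.1578, 0.1585, 0.2136, 0.2891], E[r] = -1.0463, γ^t·E[r] = -0.060315, running G = -2.807418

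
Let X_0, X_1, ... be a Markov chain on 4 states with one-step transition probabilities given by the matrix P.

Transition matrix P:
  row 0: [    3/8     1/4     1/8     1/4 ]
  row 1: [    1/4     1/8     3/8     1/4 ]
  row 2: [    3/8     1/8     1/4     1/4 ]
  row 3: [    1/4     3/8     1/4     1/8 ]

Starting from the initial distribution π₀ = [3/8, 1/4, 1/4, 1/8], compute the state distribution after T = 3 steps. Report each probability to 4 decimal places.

π = [0.3193, 0.2202, 0.2380, 0.2224]

t=0: π = [0.3750, 0.2500, 0.2500, 0.1250]
t=1: π = [0.3281, 0.2031, 0.2344, 0.2344]
t=2: π = [0.3203, 0.2246, 0.2344, 0.2207]
t=3: π = [0.3193, 0.2202, 0.2380, 0.2224]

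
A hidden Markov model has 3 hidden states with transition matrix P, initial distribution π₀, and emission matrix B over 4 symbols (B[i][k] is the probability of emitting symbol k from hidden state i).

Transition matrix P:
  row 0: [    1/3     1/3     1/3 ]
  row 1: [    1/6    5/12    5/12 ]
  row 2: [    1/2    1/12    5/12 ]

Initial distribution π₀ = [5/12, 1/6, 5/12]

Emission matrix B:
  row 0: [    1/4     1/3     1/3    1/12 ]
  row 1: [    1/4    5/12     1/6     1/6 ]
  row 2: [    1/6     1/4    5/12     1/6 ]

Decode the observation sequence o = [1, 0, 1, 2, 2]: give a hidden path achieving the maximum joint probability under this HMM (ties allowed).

path = [0, 1, 1, 2, 2]

t=0: δ = [1.389e-01, 6.944e-02, 1.042e-01]  (obs o_0=1)
t=1: δ = [1.302e-02, 1.157e-02, 7.716e-03]  ψ = [2, 0, 0]  (obs o_1=0)
t=2: δ = [1.447e-03, 2.009e-03, 1.206e-03]  ψ = [0, 1, 1]  (obs o_2=1)
t=3: δ = [2.009e-04, 1.395e-04, 3.489e-04]  ψ = [2, 1, 1]  (obs o_3=2)
t=4: δ = [5.814e-05, 1.116e-05, 6.056e-05]  ψ = [2, 0, 2]  (obs o_4=2)
backtrack: best end state = 2; path = [0, 1, 1, 2, 2]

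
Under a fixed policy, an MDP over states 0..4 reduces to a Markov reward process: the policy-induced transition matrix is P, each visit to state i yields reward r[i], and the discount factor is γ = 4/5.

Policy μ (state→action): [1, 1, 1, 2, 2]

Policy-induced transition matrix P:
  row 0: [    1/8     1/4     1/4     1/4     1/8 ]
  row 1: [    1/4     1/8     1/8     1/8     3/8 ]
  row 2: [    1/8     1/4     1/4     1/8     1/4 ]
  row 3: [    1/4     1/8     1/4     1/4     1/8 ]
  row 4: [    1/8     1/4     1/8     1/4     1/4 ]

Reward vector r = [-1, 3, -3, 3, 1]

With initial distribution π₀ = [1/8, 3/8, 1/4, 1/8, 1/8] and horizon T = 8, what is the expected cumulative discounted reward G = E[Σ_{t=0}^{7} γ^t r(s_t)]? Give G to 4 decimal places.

G = 2.8185

t=0: π = [0.1250, 0.3750, 0.2500, 0.1250, 0.1250], E[r] = 0.7500, γ^t·E[r] = 0.750000, running G = 0.750000
t=1: π = [0.1875, 0.1875, 0.1875, 0.1719, 0.2656], E[r] = 0.5938, γ^t·E[r] = 0.475000, running G = 1.225000
t=2: π = [0.1699, 0.2051, 0.1934, 0.2031, 0.2285], E[r] = 0.7031, γ^t·E[r] = 0.450000, running G = 1.675000
t=3: π = [0.1760, 0.1990, 0.1958, 0.2002, 0.2290], E[r] = 0.6631, γ^t·E[r] = 0.339500, running G = 2.014500
t=4: π = [0.1749, 0.2001, 0.1965, 0.2007, 0.2278], E[r] = 0.6657, γ^t·E[r] = 0.272675, running G = 2.287175
t=5: π = [0.1751, 0.1999, 0.1965, 0.2004, 0.2281], E[r] = 0.6644, γ^t·E[r] = 0.217725, running G = 2.504900
t=6: π = [0.1750, 0.2000, 0.1965, 0.2004, 0.2280], E[r] = 0.6647, γ^t·E[r] = 0.174252, running G = 2.679152
t=7: π = [0.1751, 0.1999, 0.1965, 0.2004, 0.2281], E[r] = 0.6647, γ^t·E[r] = 0.139394, running G = 2.818547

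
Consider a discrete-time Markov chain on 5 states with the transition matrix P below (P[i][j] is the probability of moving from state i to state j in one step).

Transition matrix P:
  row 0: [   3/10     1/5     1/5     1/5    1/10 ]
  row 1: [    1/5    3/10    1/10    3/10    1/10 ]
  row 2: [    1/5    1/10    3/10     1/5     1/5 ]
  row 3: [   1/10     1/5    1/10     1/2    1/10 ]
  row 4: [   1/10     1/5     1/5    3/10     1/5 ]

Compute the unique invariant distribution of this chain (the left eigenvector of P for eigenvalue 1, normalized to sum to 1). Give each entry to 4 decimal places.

π = [0.1708, 0.2042, 0.1625, 0.3333, 0.1292]

Balance equations π_j = Σ_i π_i·P[i][j]:
  π_0 = 3/10·π_0 + 1/5·π_1 + 1/5·π_2 + 1/10·π_3 + 1/10·π_4
  π_1 = 1/5·π_0 + 3/10·π_1 + 1/10·π_2 + 1/5·π_3 + 1/5·π_4
  π_2 = 1/5·π_0 + 1/10·π_1 + 3/10·π_2 + 1/10·π_3 + 1/5·π_4
  π_3 = 1/5·π_0 + 3/10·π_1 + 1/5·π_2 + 1/2·π_3 + 3/10·π_4
  normalize: π_0 + π_1 + π_2 + π_3 + π_4 = 1
Solving the linear system gives exactly π = [41/240, 49/240, 13/80, 1/3, 31/240].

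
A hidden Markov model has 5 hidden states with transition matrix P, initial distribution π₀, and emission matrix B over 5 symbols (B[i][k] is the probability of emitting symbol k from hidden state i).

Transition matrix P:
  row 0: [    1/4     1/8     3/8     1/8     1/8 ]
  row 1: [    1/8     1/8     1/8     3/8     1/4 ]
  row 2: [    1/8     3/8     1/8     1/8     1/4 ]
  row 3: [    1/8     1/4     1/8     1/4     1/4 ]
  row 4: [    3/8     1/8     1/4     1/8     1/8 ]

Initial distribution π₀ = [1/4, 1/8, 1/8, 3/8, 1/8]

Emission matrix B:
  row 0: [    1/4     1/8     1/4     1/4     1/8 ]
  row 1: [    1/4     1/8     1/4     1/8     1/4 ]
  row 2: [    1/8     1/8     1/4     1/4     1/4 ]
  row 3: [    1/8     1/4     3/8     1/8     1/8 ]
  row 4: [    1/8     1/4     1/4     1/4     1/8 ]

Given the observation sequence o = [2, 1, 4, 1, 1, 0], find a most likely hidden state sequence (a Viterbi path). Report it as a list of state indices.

path = [3, 3, 1, 3, 4, 0]

t=0: δ = [6.250e-02, 3.125e-02, 3.125e-02, 1.406e-01, 3.125e-02]  (obs o_0=2)
t=1: δ = [2.197e-03, 4.395e-03, 2.930e-03, 8.789e-03, 8.789e-03]  ψ = [3, 3, 0, 3, 3]  (obs o_1=1)
t=2: δ = [4.120e-04, 5.493e-04, 5.493e-04, 2.747e-04, 2.747e-04]  ψ = [4, 3, 4, 3, 3]  (obs o_2=4)
t=3: δ = [1.287e-05, 2.575e-05, 1.931e-05, 5.150e-05, 3.433e-05]  ψ = [0, 2, 0, 1, 1]  (obs o_3=1)
t=4: δ = [1.609e-06, 1.609e-06, 1.073e-06, 3.219e-06, 3.219e-06]  ψ = [4, 3, 4, 3, 3]  (obs o_4=1)
t=5: δ = [3.017e-07, 2.012e-07, 1.006e-07, 1.006e-07, 1.006e-07]  ψ = [4, 3, 4, 3, 3]  (obs o_5=0)
backtrack: best end state = 0; path = [3, 3, 1, 3, 4, 0]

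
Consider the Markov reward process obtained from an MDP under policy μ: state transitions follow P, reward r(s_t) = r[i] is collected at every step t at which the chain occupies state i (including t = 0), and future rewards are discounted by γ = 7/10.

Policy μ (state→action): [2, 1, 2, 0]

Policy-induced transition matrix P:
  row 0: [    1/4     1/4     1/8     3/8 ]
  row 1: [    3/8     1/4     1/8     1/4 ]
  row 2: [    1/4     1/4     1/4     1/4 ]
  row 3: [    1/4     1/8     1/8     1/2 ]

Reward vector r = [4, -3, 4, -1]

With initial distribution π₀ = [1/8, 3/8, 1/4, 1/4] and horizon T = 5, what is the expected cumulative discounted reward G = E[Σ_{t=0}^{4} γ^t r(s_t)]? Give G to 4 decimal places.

G = 1.4443

t=0: π = [0.1250, 0.3750, 0.2500, 0.2500], E[r] = 0.1250, γ^t·E[r] = 0.125000, running G = 0.125000
t=1: π = [0.2969, 0.2188, 0.1563, 0.3281], E[r] = 0.8281, γ^t·E[r] = 0.579688, running G = 0.704688
t=2: π = [0.2773, 0.2090, 0.1445, 0.3691], E[r] = 0.6914, γ^t·E[r] = 0.338789, running G = 1.043477
t=3: π = [0.2761, 0.2039, 0.1431, 0.3770], E[r] = 0.6882, γ^t·E[r] = 0.236064, running G = 1.279540
t=4: π = [0.2755, 0.2029, 0.1429, 0.3788], E[r] = 0.6861, γ^t·E[r] = 0.164724, running G = 1.444265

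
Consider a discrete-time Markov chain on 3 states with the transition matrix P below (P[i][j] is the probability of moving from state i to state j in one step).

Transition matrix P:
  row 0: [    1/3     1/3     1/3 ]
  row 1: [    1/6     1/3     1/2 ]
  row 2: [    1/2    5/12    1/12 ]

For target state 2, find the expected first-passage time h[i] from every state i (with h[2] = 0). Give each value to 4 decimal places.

h = [2.5714, 2.1429, 0.0000]

First-step conditioning: h[2] = 0; for i ≠ 2, h[i] = 1 + Σ_k P[i][k]·h[k].
  h[0] = 1 + 1/3·h[0] + 1/3·h[1]
  h[1] = 1 + 1/6·h[0] + 1/3·h[1]
Solving the 2×2 linear system over states ≠ 2 gives exactly h = [18/7, 15/7, 0] (h[2] = 0 is the target).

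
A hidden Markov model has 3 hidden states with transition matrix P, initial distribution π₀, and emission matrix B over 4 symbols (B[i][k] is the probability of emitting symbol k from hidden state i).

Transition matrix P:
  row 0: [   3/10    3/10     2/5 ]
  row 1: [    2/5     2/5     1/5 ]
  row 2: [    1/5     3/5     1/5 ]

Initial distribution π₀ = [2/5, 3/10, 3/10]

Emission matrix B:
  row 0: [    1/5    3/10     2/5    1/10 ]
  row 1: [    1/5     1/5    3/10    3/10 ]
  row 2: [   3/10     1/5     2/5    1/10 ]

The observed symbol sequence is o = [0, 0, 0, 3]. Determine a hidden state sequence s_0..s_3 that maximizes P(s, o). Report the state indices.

path = [0, 2, 1, 1]

t=0: δ = [8.000e-02, 6.000e-02, 9.000e-02]  (obs o_0=0)
t=1: δ = [4.800e-03, 1.080e-02, 9.600e-03]  ψ = [0, 2, 0]  (obs o_1=0)
t=2: δ = [8.640e-04, 1.152e-03, 6.480e-04]  ψ = [1, 2, 1]  (obs o_2=0)
t=3: δ = [4.608e-05, 1.382e-04, 3.456e-05]  ψ = [1, 1, 0]  (obs o_3=3)
backtrack: best end state = 1; path = [0, 2, 1, 1]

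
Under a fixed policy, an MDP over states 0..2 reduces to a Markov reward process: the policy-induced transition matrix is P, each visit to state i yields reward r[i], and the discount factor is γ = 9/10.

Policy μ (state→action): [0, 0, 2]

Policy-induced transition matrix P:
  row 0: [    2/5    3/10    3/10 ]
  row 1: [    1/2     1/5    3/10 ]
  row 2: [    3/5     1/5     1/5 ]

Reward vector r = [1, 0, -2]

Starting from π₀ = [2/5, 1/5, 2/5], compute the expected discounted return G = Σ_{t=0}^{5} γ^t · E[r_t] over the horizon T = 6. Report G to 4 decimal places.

G = -0.6065

t=0: π = [0.4000, 0.2000, 0.4000], E[r] = -0.4000, γ^t·E[r] = -0.400000, running G = -0.400000
t=1: π = [0.5000, 0.2400, 0.2600], E[r] = -0.0200, γ^t·E[r] = -0.018000, running G = -0.418000
t=2: π = [0.4760, 0.2500, 0.2740], E[r] = -0.0720, γ^t·E[r] = -0.058320, running G = -0.476320
t=3: π = [0.4798, 0.2476, 0.2726], E[r] = -0.0654, γ^t·E[r] = -0.047677, running G = -0.523997
t=4: π = [0.4793, 0.2480, 0.2727], E[r] = -0.0662, γ^t·E[r] = -0.043434, running G = -0.567430
t=5: π = [0.4793, 0.2479, 0.2727], E[r] = -0.0661, γ^t·E[r] = -0.039035, running G = -0.606465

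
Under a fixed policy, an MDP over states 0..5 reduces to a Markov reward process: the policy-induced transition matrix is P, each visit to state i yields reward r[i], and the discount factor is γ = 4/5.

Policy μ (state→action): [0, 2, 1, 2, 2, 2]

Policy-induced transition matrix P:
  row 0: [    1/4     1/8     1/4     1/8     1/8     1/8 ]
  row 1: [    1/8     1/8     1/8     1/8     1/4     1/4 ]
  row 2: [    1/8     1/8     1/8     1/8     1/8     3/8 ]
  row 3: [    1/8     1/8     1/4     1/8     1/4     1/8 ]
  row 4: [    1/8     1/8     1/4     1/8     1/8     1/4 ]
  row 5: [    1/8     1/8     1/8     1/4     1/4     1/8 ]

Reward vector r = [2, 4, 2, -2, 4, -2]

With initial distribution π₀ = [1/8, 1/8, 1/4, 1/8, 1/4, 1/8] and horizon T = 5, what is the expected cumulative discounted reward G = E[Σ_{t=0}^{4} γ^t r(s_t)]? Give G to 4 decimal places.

G = 4.4605

t=0: π = [0.1250, 0.1250, 0.2500, 0.1250, 0.2500, 0.1250], E[r] = 1.7500, γ^t·E[r] = 1.750000, running G = 1.750000
t=1: π = [0.1406, 0.1250, 0.1875, 0.1406, 0.1719, 0.2344], E[r] = 1.0938, γ^t·E[r] = 0.875000, running G = 2.625000
t=2: π = [0.1426, 0.1250, 0.1816, 0.1543, 0.1875, 0.2090], E[r] = 1.1719, γ^t·E[r] = 0.750000, running G = 3.375000
t=3: π = [0.1428, 0.1250, 0.1855, 0.1511, 0.1860, 0.2095], E[r] = 1.1797, γ^t·E[r] = 0.604000, running G = 3.979000
t=4: π = [0.1429, 0.1250, 0.1850, 0.1512, 0.1857, 0.2103], E[r] = 1.1756, γ^t·E[r] = 0.481525, running G = 4.460525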